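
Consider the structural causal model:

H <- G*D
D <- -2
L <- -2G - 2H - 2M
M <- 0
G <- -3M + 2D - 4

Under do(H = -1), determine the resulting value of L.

Intervening sets H = -1 and removes its equation (H <- G*D).
G = -3M + 2D - 4  [with M=0, D=-2]  = -8
L = -2G - 2H - 2M  [with G=-8, H=-1, M=0]  = 18

18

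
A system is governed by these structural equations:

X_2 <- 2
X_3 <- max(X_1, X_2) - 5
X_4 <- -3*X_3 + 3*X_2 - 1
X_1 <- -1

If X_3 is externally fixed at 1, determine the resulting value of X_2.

Under do(X_3=1), the mechanism X_3 <- max(X_1, X_2) - 5 is discarded; X_3 is fixed at 1.
Since X_2 is not a descendant of the intervened variable, it is unaffected.

2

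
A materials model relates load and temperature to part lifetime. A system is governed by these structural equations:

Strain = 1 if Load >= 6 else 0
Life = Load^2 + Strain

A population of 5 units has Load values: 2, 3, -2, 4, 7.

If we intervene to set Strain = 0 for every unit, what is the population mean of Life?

The intervention sets Strain=0 in all 5 units regardless of Load. Recomputing Life per unit gives 4, 9, 4, 16, 49; average 16.4.

16.4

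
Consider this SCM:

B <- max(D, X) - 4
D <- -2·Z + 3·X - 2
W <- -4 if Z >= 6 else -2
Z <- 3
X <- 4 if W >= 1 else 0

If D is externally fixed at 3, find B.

Intervening sets D = 3 and removes its equation (D <- -2·Z + 3·X - 2).
W = -4 if Z >= 6 else -2  [with Z=3]  = -2
X = 4 if W >= 1 else 0  [with W=-2]  = 0
B = max(D, X) - 4  [with D=3, X=0]  = -1

-1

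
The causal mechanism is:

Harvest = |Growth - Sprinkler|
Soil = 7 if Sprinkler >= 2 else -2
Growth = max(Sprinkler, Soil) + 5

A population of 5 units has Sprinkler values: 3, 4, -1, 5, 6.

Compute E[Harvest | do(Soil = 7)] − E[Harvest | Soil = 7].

Every unit gets Soil=7 under the intervention. Harvest values become 9, 8, 13, 7, 6; E[Harvest|do(Soil=7)] = 8.6.
Observing Soil=7 restricts to units where Soil's equation naturally yields 7: Sprinkler ∈ {3, 4, 5, 6}. In that subpopulation Harvest = 9, 8, 7, 6, mean 7.5.
Difference = 8.6 − 7.5 = 1.1.

1.1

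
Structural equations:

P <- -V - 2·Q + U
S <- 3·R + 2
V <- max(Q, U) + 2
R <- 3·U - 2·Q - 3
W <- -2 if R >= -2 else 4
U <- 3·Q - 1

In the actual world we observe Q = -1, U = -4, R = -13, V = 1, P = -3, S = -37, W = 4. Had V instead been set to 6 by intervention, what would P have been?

Intervening sets V = 6 and removes its equation (V <- max(Q, U) + 2).
U = 3·Q - 1  [with Q=-1]  = -4
P = -V - 2·Q + U  [with V=6, Q=-1, U=-4]  = -8

-8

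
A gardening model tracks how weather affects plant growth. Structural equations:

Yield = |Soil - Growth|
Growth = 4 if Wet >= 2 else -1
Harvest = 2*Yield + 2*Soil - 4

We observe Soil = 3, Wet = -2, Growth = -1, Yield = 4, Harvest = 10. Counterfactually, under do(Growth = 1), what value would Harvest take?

do(Growth=1) replaces the equation Growth = 4 if Wet >= 2 else -1 with the constant Growth = 1.
Yield = |Soil - Growth|  [with Soil=3, Growth=1]  = 2
Harvest = 2*Yield + 2*Soil - 4  [with Yield=2, Soil=3]  = 6

6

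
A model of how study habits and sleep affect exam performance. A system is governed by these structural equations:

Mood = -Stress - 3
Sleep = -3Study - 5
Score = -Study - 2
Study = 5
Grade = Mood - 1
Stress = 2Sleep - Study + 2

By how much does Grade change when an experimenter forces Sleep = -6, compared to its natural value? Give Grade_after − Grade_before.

-28

Under do(Sleep=-6), the mechanism Sleep = -3Study - 5 is discarded; Sleep is fixed at -6.
Stress = 2Sleep - Study + 2  [with Sleep=-6, Study=5]  = -15
Mood = -Stress - 3  [with Stress=-15]  = 12
Grade = Mood - 1  [with Mood=12]  = 11
Without intervention: Sleep = -3Study - 5  [with Study=5]  = -20; Stress = 2Sleep - Study + 2  [with Sleep=-20, Study=5]  = -43; Mood = -Stress - 3  [with Stress=-43]  = 40; Grade = Mood - 1  [with Mood=40]  = 39.
Change = 11 − 39 = -28.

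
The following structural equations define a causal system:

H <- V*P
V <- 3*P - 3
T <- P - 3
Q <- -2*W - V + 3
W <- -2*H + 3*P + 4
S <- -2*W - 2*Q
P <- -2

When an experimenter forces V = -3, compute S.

-40

Under do(V=-3), the mechanism V <- 3*P - 3 is discarded; V is fixed at -3.
H = V*P  [with V=-3, P=-2]  = 6
W = -2*H + 3*P + 4  [with H=6, P=-2]  = -14
Q = -2*W - V + 3  [with W=-14, V=-3]  = 34
S = -2*W - 2*Q  [with W=-14, Q=34]  = -40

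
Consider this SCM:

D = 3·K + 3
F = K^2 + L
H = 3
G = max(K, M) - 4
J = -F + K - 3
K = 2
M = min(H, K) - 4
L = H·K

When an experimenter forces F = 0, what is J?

do(F=0) replaces the equation F = K^2 + L with the constant F = 0.
J = -F + K - 3  [with F=0, K=2]  = -1

-1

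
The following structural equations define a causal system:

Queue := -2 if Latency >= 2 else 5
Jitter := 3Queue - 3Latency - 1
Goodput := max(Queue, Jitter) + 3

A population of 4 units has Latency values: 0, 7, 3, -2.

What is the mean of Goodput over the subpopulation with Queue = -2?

Observing Queue=-2 restricts to units where Queue's equation naturally yields -2: Latency ∈ {7, 3}. In that subpopulation Goodput = 1, 1, mean 1.

1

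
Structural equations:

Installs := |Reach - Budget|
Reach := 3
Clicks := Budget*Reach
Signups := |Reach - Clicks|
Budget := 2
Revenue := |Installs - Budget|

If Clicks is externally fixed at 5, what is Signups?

do(Clicks=5) replaces the equation Clicks := Budget*Reach with the constant Clicks = 5.
Signups = |Reach - Clicks|  [with Reach=3, Clicks=5]  = 2

2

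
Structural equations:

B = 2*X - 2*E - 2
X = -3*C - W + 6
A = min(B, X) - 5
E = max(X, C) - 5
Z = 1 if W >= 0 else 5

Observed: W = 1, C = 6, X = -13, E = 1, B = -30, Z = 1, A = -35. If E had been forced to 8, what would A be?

-49

The intervention breaks the incoming arrows to E: E = max(X, C) - 5 no longer applies, and E = 8.
X = -3*C - W + 6  [with C=6, W=1]  = -13
B = 2*X - 2*E - 2  [with X=-13, E=8]  = -44
A = min(B, X) - 5  [with B=-44, X=-13]  = -49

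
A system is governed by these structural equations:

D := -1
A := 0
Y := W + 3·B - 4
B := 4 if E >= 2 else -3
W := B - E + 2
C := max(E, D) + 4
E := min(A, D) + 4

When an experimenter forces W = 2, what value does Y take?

Intervening sets W = 2 and removes its equation (W := B - E + 2).
E = min(A, D) + 4  [with A=0, D=-1]  = 3
B = 4 if E >= 2 else -3  [with E=3]  = 4
Y = W + 3·B - 4  [with W=2, B=4]  = 10

10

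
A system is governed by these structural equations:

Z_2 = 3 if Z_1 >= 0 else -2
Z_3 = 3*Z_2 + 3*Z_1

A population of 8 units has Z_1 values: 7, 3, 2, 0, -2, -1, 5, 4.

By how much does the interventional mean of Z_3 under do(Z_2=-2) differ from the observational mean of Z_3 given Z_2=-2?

do(Z_2=-2) breaks Z_2's dependence on Z_1. With Z_2=-2 fixed, Z_3 across the units is 15, 3, 0, -6, -12, -9, 9, 6, mean 0.75.
E[Z_3|Z_2=-2] averages over only the 2 units with Z_2=-2 (Z_1 = -2, -1): Z_3 = -12, -9, mean -10.5.
Difference = 0.75 − (-10.5) = 11.25.

11.25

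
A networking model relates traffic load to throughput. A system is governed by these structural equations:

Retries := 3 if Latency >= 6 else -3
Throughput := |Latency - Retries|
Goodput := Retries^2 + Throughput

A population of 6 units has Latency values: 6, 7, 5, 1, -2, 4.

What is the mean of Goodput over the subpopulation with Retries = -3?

14

E[Goodput|Retries=-3] averages over only the 4 units with Retries=-3 (Latency = 5, 1, -2, 4): Goodput = 17, 13, 10, 16, mean 14.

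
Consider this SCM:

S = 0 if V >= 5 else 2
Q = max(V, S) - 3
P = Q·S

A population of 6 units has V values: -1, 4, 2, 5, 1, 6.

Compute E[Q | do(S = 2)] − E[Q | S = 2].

1

Every unit gets S=2 under the intervention. Q values become -1, 1, -1, 2, -1, 3; E[Q|do(S=2)] = 0.5.
Conditioning on S=2 selects the 4 unit(s) with V ∈ {-1, 4, 2, 1}. Their Q values: -1, 1, -1, -1. Mean = -0.5.
Difference = 0.5 − (-0.5) = 1.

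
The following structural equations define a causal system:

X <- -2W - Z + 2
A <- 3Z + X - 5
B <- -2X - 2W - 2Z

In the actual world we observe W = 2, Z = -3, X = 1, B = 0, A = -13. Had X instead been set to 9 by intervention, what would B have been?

The intervention breaks the incoming arrows to X: X <- -2W - Z + 2 no longer applies, and X = 9.
B = -2X - 2W - 2Z  [with X=9, W=2, Z=-3]  = -16

-16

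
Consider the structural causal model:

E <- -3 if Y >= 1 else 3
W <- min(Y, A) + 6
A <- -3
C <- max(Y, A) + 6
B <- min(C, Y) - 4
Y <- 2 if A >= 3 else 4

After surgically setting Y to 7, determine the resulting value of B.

3

do(Y=7) replaces the equation Y <- 2 if A >= 3 else 4 with the constant Y = 7.
C = max(Y, A) + 6  [with Y=7, A=-3]  = 13
B = min(C, Y) - 4  [with C=13, Y=7]  = 3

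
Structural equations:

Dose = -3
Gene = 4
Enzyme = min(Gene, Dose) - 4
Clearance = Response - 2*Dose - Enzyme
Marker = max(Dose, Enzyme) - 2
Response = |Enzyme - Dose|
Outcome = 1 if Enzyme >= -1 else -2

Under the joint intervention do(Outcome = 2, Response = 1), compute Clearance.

14

Setting Outcome = 2, Response = 1 by intervention discards those variables' equations.
Enzyme = min(Gene, Dose) - 4  [with Gene=4, Dose=-3]  = -7
Clearance = Response - 2*Dose - Enzyme  [with Response=1, Dose=-3, Enzyme=-7]  = 14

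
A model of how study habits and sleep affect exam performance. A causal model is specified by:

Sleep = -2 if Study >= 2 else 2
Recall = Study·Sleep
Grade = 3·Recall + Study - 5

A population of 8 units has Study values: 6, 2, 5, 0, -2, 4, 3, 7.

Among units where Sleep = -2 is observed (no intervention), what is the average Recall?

Observing Sleep=-2 restricts to units where Sleep's equation naturally yields -2: Study ∈ {6, 2, 5, 4, 3, 7}. In that subpopulation Recall = -12, -4, -10, -8, -6, -14, mean -9.

-9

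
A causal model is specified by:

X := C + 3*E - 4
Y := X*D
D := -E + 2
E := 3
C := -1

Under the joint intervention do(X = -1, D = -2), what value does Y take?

2

The joint intervention fixes X = -1, D = -2, removing each variable's own equation.
Y = X*D  [with X=-1, D=-2]  = 2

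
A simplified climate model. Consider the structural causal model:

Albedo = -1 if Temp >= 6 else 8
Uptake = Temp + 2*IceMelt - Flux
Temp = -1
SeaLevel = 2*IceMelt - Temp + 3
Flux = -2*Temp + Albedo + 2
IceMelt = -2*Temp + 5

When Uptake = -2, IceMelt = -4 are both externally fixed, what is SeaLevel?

-4

Under do(Uptake = -2, IceMelt = -4), each intervened variable's structural equation is replaced by its fixed value.
SeaLevel = 2*IceMelt - Temp + 3  [with IceMelt=-4, Temp=-1]  = -4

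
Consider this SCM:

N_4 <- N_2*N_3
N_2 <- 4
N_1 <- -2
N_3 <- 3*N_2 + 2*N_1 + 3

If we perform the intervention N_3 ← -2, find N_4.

-8

The intervention breaks the incoming arrows to N_3: N_3 <- 3*N_2 + 2*N_1 + 3 no longer applies, and N_3 = -2.
N_4 = N_2*N_3  [with N_2=4, N_3=-2]  = -8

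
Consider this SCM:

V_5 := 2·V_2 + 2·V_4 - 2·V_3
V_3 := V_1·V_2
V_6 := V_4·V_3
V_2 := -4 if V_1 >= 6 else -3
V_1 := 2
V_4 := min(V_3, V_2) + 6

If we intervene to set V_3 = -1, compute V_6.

The intervention breaks the incoming arrows to V_3: V_3 := V_1·V_2 no longer applies, and V_3 = -1.
V_2 = -4 if V_1 >= 6 else -3  [with V_1=2]  = -3
V_4 = min(V_3, V_2) + 6  [with V_3=-1, V_2=-3]  = 3
V_6 = V_4·V_3  [with V_4=3, V_3=-1]  = -3

-3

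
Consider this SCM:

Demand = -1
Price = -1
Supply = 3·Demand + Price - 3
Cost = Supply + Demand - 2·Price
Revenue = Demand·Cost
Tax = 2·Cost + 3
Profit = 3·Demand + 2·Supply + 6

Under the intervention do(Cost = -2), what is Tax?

Under do(Cost=-2), the mechanism Cost = Supply + Demand - 2·Price is discarded; Cost is fixed at -2.
Tax = 2·Cost + 3  [with Cost=-2]  = -1

-1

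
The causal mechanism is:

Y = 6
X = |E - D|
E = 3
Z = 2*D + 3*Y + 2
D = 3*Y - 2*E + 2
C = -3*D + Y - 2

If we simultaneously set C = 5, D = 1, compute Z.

Under do(C = 5, D = 1), each intervened variable's structural equation is replaced by its fixed value.
Z = 2*D + 3*Y + 2  [with D=1, Y=6]  = 22

22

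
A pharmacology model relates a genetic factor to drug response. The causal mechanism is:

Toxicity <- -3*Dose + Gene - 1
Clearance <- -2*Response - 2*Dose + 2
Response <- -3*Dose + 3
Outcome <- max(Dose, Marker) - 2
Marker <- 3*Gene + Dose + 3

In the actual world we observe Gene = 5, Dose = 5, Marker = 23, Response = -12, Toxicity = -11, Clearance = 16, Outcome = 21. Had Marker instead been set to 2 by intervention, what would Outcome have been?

The intervention breaks the incoming arrows to Marker: Marker <- 3*Gene + Dose + 3 no longer applies, and Marker = 2.
Outcome = max(Dose, Marker) - 2  [with Dose=5, Marker=2]  = 3

3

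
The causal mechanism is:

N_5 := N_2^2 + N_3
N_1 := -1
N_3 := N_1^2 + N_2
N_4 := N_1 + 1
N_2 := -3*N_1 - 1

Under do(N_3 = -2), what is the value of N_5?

do(N_3=-2) replaces the equation N_3 := N_1^2 + N_2 with the constant N_3 = -2.
N_2 = -3*N_1 - 1  [with N_1=-1]  = 2
N_5 = N_2^2 + N_3  [with N_2=2, N_3=-2]  = 2

2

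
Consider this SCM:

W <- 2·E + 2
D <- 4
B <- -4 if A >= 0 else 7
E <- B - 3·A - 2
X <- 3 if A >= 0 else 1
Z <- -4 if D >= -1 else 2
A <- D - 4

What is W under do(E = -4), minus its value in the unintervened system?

Intervening sets E = -4 and removes its equation (E <- B - 3·A - 2).
W = 2·E + 2  [with E=-4]  = -6
Without intervention: A = D - 4  [with D=4]  = 0; B = -4 if A >= 0 else 7  [with A=0]  = -4; E = B - 3·A - 2  [with B=-4, A=0]  = -6; W = 2·E + 2  [with E=-6]  = -10.
Change = -6 − (-10) = 4.

4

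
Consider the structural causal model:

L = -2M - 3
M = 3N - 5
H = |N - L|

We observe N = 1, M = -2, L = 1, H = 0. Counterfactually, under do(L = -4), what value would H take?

5

The intervention breaks the incoming arrows to L: L = -2M - 3 no longer applies, and L = -4.
H = |N - L|  [with N=1, L=-4]  = 5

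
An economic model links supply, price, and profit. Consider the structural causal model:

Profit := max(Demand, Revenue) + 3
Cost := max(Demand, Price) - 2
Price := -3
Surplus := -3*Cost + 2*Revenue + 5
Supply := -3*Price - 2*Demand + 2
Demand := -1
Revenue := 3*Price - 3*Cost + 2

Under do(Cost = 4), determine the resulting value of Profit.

2

Under do(Cost=4), the mechanism Cost := max(Demand, Price) - 2 is discarded; Cost is fixed at 4.
Revenue = 3*Price - 3*Cost + 2  [with Price=-3, Cost=4]  = -19
Profit = max(Demand, Revenue) + 3  [with Demand=-1, Revenue=-19]  = 2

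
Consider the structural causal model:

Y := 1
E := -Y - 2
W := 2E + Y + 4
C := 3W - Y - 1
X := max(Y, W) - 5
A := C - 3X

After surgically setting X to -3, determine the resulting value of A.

4

The intervention breaks the incoming arrows to X: X := max(Y, W) - 5 no longer applies, and X = -3.
E = -Y - 2  [with Y=1]  = -3
W = 2E + Y + 4  [with E=-3, Y=1]  = -1
C = 3W - Y - 1  [with W=-1, Y=1]  = -5
A = C - 3X  [with C=-5, X=-3]  = 4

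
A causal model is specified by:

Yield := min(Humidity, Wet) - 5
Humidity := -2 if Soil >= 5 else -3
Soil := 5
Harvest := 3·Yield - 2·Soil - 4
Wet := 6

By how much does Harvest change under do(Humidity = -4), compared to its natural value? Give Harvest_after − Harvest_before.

do(Humidity=-4) replaces the equation Humidity := -2 if Soil >= 5 else -3 with the constant Humidity = -4.
Yield = min(Humidity, Wet) - 5  [with Humidity=-4, Wet=6]  = -9
Harvest = 3·Yield - 2·Soil - 4  [with Yield=-9, Soil=5]  = -41
Without intervention: Humidity = -2 if Soil >= 5 else -3  [with Soil=5]  = -2; Yield = min(Humidity, Wet) - 5  [with Humidity=-2, Wet=6]  = -7; Harvest = 3·Yield - 2·Soil - 4  [with Yield=-7, Soil=5]  = -35.
Change = -41 − (-35) = -6.

-6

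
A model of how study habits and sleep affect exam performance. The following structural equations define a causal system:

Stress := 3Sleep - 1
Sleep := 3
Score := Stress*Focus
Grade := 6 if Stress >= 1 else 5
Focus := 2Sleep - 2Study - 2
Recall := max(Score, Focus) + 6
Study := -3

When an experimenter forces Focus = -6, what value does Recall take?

Under do(Focus=-6), the mechanism Focus := 2Sleep - 2Study - 2 is discarded; Focus is fixed at -6.
Stress = 3Sleep - 1  [with Sleep=3]  = 8
Score = Stress*Focus  [with Stress=8, Focus=-6]  = -48
Recall = max(Score, Focus) + 6  [with Score=-48, Focus=-6]  = 0

0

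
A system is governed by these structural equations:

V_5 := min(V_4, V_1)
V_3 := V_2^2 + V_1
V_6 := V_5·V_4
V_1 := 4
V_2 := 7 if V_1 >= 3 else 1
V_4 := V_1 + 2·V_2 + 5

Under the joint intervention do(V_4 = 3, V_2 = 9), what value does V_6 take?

9

The joint intervention fixes V_4 = 3, V_2 = 9, removing each variable's own equation.
V_5 = min(V_4, V_1)  [with V_4=3, V_1=4]  = 3
V_6 = V_5·V_4  [with V_5=3, V_4=3]  = 9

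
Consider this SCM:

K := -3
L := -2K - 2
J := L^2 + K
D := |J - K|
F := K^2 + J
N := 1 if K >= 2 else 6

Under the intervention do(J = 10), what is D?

The intervention breaks the incoming arrows to J: J := L^2 + K no longer applies, and J = 10.
D = |J - K|  [with J=10, K=-3]  = 13

13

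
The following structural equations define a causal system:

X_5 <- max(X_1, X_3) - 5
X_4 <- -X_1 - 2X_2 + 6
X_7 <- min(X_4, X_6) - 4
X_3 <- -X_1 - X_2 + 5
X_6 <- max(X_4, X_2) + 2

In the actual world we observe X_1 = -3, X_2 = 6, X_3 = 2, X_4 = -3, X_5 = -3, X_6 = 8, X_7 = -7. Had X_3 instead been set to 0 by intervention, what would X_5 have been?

do(X_3=0) replaces the equation X_3 <- -X_1 - X_2 + 5 with the constant X_3 = 0.
X_5 = max(X_1, X_3) - 5  [with X_1=-3, X_3=0]  = -5

-5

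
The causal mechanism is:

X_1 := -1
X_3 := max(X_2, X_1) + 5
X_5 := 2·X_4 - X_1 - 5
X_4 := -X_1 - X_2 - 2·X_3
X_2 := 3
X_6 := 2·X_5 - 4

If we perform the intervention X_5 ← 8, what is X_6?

The intervention breaks the incoming arrows to X_5: X_5 := 2·X_4 - X_1 - 5 no longer applies, and X_5 = 8.
X_6 = 2·X_5 - 4  [with X_5=8]  = 12

12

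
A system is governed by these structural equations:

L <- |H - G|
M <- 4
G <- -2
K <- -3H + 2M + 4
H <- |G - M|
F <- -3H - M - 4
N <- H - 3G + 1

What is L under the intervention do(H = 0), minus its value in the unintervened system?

The intervention breaks the incoming arrows to H: H <- |G - M| no longer applies, and H = 0.
L = |H - G|  [with H=0, G=-2]  = 2
Without intervention: H = |G - M|  [with G=-2, M=4]  = 6; L = |H - G|  [with H=6, G=-2]  = 8.
Change = 2 − 8 = -6.

-6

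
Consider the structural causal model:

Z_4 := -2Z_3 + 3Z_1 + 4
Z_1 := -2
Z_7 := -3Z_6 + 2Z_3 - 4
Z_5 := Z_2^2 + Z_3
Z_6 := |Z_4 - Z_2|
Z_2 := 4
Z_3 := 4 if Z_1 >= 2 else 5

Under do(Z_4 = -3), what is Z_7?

The intervention breaks the incoming arrows to Z_4: Z_4 := -2Z_3 + 3Z_1 + 4 no longer applies, and Z_4 = -3.
Z_3 = 4 if Z_1 >= 2 else 5  [with Z_1=-2]  = 5
Z_6 = |Z_4 - Z_2|  [with Z_4=-3, Z_2=4]  = 7
Z_7 = -3Z_6 + 2Z_3 - 4  [with Z_6=7, Z_3=5]  = -15

-15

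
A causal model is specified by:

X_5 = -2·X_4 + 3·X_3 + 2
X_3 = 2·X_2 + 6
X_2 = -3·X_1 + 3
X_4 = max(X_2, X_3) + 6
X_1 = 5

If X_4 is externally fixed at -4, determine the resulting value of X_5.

Intervening sets X_4 = -4 and removes its equation (X_4 = max(X_2, X_3) + 6).
X_2 = -3·X_1 + 3  [with X_1=5]  = -12
X_3 = 2·X_2 + 6  [with X_2=-12]  = -18
X_5 = -2·X_4 + 3·X_3 + 2  [with X_4=-4, X_3=-18]  = -44

-44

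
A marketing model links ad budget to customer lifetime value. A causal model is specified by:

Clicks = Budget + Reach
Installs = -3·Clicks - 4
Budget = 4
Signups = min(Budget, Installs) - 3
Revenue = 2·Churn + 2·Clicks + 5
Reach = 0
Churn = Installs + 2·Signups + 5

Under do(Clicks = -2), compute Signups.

do(Clicks=-2) replaces the equation Clicks = Budget + Reach with the constant Clicks = -2.
Installs = -3·Clicks - 4  [with Clicks=-2]  = 2
Signups = min(Budget, Installs) - 3  [with Budget=4, Installs=2]  = -1

-1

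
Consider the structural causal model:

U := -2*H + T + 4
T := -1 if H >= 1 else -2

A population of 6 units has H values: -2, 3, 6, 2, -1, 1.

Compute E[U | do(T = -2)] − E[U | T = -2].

Under do(T=-2), T's equation is replaced by T=-2 for every unit. Per-unit U: 6, -4, -10, -2, 4, 0. Mean = -1.
E[U|T=-2] averages over only the 2 units with T=-2 (H = -2, -1): U = 6, 4, mean 5.
Difference = -1 − 5 = -6.

-6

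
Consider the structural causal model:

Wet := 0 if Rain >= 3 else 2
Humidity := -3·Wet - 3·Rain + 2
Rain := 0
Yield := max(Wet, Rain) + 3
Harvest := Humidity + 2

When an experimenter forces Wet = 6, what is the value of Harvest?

do(Wet=6) replaces the equation Wet := 0 if Rain >= 3 else 2 with the constant Wet = 6.
Humidity = -3·Wet - 3·Rain + 2  [with Wet=6, Rain=0]  = -16
Harvest = Humidity + 2  [with Humidity=-16]  = -14

-14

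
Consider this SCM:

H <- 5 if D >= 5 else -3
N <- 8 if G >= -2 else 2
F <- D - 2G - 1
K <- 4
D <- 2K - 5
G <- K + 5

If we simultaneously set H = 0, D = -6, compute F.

The joint intervention fixes H = 0, D = -6, removing each variable's own equation.
G = K + 5  [with K=4]  = 9
F = D - 2G - 1  [with D=-6, G=9]  = -25

-25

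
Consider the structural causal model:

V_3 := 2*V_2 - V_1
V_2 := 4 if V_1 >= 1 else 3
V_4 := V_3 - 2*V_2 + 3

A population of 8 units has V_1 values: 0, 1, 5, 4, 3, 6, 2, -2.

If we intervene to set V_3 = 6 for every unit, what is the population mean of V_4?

1.5

The intervention sets V_3=6 in all 8 units regardless of V_1. Recomputing V_4 per unit gives 3, 1, 1, 1, 1, 1, 1, 3; average 1.5.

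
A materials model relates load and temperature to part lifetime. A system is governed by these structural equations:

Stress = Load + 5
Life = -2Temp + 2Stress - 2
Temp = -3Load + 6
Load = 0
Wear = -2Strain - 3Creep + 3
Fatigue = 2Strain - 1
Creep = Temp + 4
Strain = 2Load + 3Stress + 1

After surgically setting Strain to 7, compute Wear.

The intervention breaks the incoming arrows to Strain: Strain = 2Load + 3Stress + 1 no longer applies, and Strain = 7.
Temp = -3Load + 6  [with Load=0]  = 6
Creep = Temp + 4  [with Temp=6]  = 10
Wear = -2Strain - 3Creep + 3  [with Strain=7, Creep=10]  = -41

-41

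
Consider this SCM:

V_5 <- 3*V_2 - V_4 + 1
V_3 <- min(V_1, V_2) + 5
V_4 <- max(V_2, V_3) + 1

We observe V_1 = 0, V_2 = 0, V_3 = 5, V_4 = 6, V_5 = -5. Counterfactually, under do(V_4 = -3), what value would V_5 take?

Intervening sets V_4 = -3 and removes its equation (V_4 <- max(V_2, V_3) + 1).
V_5 = 3*V_2 - V_4 + 1  [with V_2=0, V_4=-3]  = 4

4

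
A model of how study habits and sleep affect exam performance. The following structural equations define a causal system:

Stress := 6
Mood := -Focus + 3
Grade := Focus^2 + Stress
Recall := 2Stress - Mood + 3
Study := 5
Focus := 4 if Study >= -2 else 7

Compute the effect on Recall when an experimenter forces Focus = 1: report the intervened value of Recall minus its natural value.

-3

do(Focus=1) replaces the equation Focus := 4 if Study >= -2 else 7 with the constant Focus = 1.
Mood = -Focus + 3  [with Focus=1]  = 2
Recall = 2Stress - Mood + 3  [with Stress=6, Mood=2]  = 13
Without intervention: Focus = 4 if Study >= -2 else 7  [with Study=5]  = 4; Mood = -Focus + 3  [with Focus=4]  = -1; Recall = 2Stress - Mood + 3  [with Stress=6, Mood=-1]  = 16.
Change = 13 − 16 = -3.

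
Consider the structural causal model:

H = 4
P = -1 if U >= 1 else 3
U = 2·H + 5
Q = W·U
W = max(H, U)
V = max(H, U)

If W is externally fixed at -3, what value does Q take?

-39

The intervention breaks the incoming arrows to W: W = max(H, U) no longer applies, and W = -3.
U = 2·H + 5  [with H=4]  = 13
Q = W·U  [with W=-3, U=13]  = -39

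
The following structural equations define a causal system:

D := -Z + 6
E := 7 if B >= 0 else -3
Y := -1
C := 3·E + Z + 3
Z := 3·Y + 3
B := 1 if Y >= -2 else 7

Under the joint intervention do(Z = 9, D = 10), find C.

33

The joint intervention fixes Z = 9, D = 10, removing each variable's own equation.
B = 1 if Y >= -2 else 7  [with Y=-1]  = 1
E = 7 if B >= 0 else -3  [with B=1]  = 7
C = 3·E + Z + 3  [with E=7, Z=9]  = 33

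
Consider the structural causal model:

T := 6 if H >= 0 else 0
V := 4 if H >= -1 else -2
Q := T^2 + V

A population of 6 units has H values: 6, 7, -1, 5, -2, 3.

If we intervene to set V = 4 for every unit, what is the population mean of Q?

The intervention sets V=4 in all 6 units regardless of H. Recomputing Q per unit gives 40, 40, 4, 40, 4, 40; average 28.

28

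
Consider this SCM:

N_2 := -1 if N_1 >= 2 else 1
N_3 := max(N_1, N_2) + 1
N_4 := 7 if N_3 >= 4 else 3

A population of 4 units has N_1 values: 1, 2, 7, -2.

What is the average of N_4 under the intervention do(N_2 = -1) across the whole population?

4

do(N_2=-1) breaks N_2's dependence on N_1. With N_2=-1 fixed, N_4 across the units is 3, 3, 7, 3, mean 4.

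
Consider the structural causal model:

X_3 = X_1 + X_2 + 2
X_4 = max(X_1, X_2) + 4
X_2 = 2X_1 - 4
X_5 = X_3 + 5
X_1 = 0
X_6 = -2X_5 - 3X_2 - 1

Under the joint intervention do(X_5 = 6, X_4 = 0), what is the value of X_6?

Setting X_5 = 6, X_4 = 0 by intervention discards those variables' equations.
X_2 = 2X_1 - 4  [with X_1=0]  = -4
X_6 = -2X_5 - 3X_2 - 1  [with X_5=6, X_2=-4]  = -1

-1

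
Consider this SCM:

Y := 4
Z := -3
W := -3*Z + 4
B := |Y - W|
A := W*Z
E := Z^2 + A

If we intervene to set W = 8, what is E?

-15

The intervention breaks the incoming arrows to W: W := -3*Z + 4 no longer applies, and W = 8.
A = W*Z  [with W=8, Z=-3]  = -24
E = Z^2 + A  [with Z=-3, A=-24]  = -15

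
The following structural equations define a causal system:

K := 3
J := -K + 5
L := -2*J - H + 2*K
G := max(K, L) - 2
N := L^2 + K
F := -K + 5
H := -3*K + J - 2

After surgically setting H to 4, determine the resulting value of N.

7

do(H=4) replaces the equation H := -3*K + J - 2 with the constant H = 4.
J = -K + 5  [with K=3]  = 2
L = -2*J - H + 2*K  [with J=2, H=4, K=3]  = -2
N = L^2 + K  [with L=-2, K=3]  = 7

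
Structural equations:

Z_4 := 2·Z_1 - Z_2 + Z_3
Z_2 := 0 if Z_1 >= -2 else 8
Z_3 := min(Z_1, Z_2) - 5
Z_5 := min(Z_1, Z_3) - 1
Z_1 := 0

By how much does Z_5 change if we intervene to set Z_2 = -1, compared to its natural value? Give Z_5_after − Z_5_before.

do(Z_2=-1) replaces the equation Z_2 := 0 if Z_1 >= -2 else 8 with the constant Z_2 = -1.
Z_3 = min(Z_1, Z_2) - 5  [with Z_1=0, Z_2=-1]  = -6
Z_5 = min(Z_1, Z_3) - 1  [with Z_1=0, Z_3=-6]  = -7
Without intervention: Z_2 = 0 if Z_1 >= -2 else 8  [with Z_1=0]  = 0; Z_3 = min(Z_1, Z_2) - 5  [with Z_1=0, Z_2=0]  = -5; Z_5 = min(Z_1, Z_3) - 1  [with Z_1=0, Z_3=-5]  = -6.
Change = -7 − (-6) = -1.

-1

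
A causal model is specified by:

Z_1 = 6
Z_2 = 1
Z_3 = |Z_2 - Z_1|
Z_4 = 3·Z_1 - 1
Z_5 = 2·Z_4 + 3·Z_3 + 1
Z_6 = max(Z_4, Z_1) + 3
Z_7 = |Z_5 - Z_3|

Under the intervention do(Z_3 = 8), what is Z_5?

do(Z_3=8) replaces the equation Z_3 = |Z_2 - Z_1| with the constant Z_3 = 8.
Z_4 = 3·Z_1 - 1  [with Z_1=6]  = 17
Z_5 = 2·Z_4 + 3·Z_3 + 1  [with Z_4=17, Z_3=8]  = 59

59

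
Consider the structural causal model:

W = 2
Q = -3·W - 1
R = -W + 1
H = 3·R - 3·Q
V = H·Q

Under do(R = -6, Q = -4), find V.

24

Under do(R = -6, Q = -4), each intervened variable's structural equation is replaced by its fixed value.
H = 3·R - 3·Q  [with R=-6, Q=-4]  = -6
V = H·Q  [with H=-6, Q=-4]  = 24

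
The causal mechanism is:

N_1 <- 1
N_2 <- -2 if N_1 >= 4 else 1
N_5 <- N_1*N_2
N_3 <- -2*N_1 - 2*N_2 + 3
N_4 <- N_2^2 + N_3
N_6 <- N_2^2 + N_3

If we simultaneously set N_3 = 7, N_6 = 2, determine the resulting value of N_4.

8

Setting N_3 = 7, N_6 = 2 by intervention discards those variables' equations.
N_2 = -2 if N_1 >= 4 else 1  [with N_1=1]  = 1
N_4 = N_2^2 + N_3  [with N_2=1, N_3=7]  = 8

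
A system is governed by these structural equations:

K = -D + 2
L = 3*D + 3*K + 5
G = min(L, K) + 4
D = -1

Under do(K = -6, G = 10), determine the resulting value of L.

The joint intervention fixes K = -6, G = 10, removing each variable's own equation.
L = 3*D + 3*K + 5  [with D=-1, K=-6]  = -16

-16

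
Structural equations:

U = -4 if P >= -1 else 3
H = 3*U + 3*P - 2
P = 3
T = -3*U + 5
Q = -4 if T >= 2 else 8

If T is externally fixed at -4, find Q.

8

do(T=-4) replaces the equation T = -3*U + 5 with the constant T = -4.
Q = -4 if T >= 2 else 8  [with T=-4]  = 8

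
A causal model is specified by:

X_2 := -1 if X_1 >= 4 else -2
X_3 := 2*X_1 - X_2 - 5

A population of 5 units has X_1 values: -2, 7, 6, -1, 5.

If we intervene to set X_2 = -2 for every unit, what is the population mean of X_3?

3

The intervention sets X_2=-2 in all 5 units regardless of X_1. Recomputing X_3 per unit gives -7, 11, 9, -5, 7; average 3.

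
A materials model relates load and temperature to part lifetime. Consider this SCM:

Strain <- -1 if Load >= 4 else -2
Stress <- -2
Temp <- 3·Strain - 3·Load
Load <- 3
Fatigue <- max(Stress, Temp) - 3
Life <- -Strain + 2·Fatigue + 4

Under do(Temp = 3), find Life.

Under do(Temp=3), the mechanism Temp <- 3·Strain - 3·Load is discarded; Temp is fixed at 3.
Strain = -1 if Load >= 4 else -2  [with Load=3]  = -2
Fatigue = max(Stress, Temp) - 3  [with Stress=-2, Temp=3]  = 0
Life = -Strain + 2·Fatigue + 4  [with Strain=-2, Fatigue=0]  = 6

6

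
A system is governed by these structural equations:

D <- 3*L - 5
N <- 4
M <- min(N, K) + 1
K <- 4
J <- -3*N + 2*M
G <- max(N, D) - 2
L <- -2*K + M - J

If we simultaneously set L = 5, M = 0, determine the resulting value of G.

8

The joint intervention fixes L = 5, M = 0, removing each variable's own equation.
D = 3*L - 5  [with L=5]  = 10
G = max(N, D) - 2  [with N=4, D=10]  = 8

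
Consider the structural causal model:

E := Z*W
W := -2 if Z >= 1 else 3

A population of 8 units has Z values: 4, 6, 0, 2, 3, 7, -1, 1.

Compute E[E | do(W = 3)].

8.25

Under do(W=3), W's equation is replaced by W=3 for every unit. Per-unit E: 12, 18, 0, 6, 9, 21, -3, 3. Mean = 8.25.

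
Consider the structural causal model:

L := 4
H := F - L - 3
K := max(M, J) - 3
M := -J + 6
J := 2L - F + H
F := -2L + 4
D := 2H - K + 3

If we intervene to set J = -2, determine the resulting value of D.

-24

The intervention breaks the incoming arrows to J: J := 2L - F + H no longer applies, and J = -2.
F = -2L + 4  [with L=4]  = -4
H = F - L - 3  [with F=-4, L=4]  = -11
M = -J + 6  [with J=-2]  = 8
K = max(M, J) - 3  [with M=8, J=-2]  = 5
D = 2H - K + 3  [with H=-11, K=5]  = -24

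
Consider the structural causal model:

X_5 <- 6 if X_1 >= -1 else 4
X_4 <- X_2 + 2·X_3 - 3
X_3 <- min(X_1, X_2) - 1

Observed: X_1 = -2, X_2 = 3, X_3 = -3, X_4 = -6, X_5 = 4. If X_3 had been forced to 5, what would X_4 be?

The intervention breaks the incoming arrows to X_3: X_3 <- min(X_1, X_2) - 1 no longer applies, and X_3 = 5.
X_4 = X_2 + 2·X_3 - 3  [with X_2=3, X_3=5]  = 10

10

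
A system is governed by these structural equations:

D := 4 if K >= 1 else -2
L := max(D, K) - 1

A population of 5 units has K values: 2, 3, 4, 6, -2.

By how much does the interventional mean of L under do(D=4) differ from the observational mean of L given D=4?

Under do(D=4), D's equation is replaced by D=4 for every unit. Per-unit L: 3, 3, 3, 5, 3. Mean = 3.4.
Conditioning on D=4 selects the 4 unit(s) with K ∈ {2, 3, 4, 6}. Their L values: 3, 3, 3, 5. Mean = 3.5.
Difference = 3.4 − 3.5 = -0.1.

-0.1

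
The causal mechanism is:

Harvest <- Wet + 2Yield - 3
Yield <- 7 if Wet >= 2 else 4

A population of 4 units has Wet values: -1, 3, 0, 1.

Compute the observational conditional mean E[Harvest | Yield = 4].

5

E[Harvest|Yield=4] averages over only the 3 units with Yield=4 (Wet = -1, 0, 1): Harvest = 4, 5, 6, mean 5.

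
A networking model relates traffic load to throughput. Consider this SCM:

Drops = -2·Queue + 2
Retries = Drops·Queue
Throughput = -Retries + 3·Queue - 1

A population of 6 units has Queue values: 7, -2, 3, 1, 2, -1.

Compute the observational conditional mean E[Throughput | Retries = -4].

E[Throughput|Retries=-4] averages over only the 2 units with Retries=-4 (Queue = 2, -1): Throughput = 9, 0, mean 4.5.

4.5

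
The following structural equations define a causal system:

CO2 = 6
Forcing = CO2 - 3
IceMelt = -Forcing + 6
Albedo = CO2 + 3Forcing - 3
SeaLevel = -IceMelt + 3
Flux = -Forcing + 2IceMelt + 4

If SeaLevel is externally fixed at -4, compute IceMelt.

do(SeaLevel=-4) replaces the equation SeaLevel = -IceMelt + 3 with the constant SeaLevel = -4.
IceMelt is not downstream of the intervention, so its value is determined by the original equations.
Forcing = CO2 - 3  [with CO2=6]  = 3
IceMelt = -Forcing + 6  [with Forcing=3]  = 3

3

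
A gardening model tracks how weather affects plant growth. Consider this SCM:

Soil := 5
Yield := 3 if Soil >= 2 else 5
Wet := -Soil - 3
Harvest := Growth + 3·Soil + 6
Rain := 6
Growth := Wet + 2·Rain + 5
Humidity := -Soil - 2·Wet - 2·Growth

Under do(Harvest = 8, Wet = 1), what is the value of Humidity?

Under do(Harvest = 8, Wet = 1), each intervened variable's structural equation is replaced by its fixed value.
Growth = Wet + 2·Rain + 5  [with Wet=1, Rain=6]  = 18
Humidity = -Soil - 2·Wet - 2·Growth  [with Soil=5, Wet=1, Growth=18]  = -43

-43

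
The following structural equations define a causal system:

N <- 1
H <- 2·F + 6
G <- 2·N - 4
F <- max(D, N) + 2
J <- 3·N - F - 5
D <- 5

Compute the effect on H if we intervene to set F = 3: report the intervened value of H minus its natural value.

The intervention breaks the incoming arrows to F: F <- max(D, N) + 2 no longer applies, and F = 3.
H = 2·F + 6  [with F=3]  = 12
Without intervention: F = max(D, N) + 2  [with D=5, N=1]  = 7; H = 2·F + 6  [with F=7]  = 20.
Change = 12 − 20 = -8.

-8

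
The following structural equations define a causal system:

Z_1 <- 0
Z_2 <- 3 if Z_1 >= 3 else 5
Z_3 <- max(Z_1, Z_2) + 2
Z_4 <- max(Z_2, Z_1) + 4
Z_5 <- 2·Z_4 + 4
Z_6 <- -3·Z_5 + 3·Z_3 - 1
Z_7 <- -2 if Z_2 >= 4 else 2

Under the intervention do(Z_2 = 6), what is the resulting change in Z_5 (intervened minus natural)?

2

do(Z_2=6) replaces the equation Z_2 <- 3 if Z_1 >= 3 else 5 with the constant Z_2 = 6.
Z_4 = max(Z_2, Z_1) + 4  [with Z_2=6, Z_1=0]  = 10
Z_5 = 2·Z_4 + 4  [with Z_4=10]  = 24
Without intervention: Z_2 = 3 if Z_1 >= 3 else 5  [with Z_1=0]  = 5; Z_4 = max(Z_2, Z_1) + 4  [with Z_2=5, Z_1=0]  = 9; Z_5 = 2·Z_4 + 4  [with Z_4=9]  = 22.
Change = 24 − 22 = 2.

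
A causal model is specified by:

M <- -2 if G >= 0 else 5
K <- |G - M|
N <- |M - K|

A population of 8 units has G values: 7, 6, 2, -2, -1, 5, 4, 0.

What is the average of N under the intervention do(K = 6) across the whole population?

6.25

The intervention sets K=6 in all 8 units regardless of G. Recomputing N per unit gives 8, 8, 8, 1, 1, 8, 8, 8; average 6.25.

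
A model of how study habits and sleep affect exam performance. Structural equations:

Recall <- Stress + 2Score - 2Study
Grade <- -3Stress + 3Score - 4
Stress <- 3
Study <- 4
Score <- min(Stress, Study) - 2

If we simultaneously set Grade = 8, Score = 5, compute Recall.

Under do(Grade = 8, Score = 5), each intervened variable's structural equation is replaced by its fixed value.
Recall = Stress + 2Score - 2Study  [with Stress=3, Score=5, Study=4]  = 5

5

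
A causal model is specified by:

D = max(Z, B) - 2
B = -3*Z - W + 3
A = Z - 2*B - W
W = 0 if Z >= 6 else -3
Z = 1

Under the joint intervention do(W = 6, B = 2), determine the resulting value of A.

Under do(W = 6, B = 2), each intervened variable's structural equation is replaced by its fixed value.
A = Z - 2*B - W  [with Z=1, B=2, W=6]  = -9

-9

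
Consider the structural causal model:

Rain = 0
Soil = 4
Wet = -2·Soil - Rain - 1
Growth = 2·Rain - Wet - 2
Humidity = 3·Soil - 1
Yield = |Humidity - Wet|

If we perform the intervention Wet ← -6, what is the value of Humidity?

do(Wet=-6) replaces the equation Wet = -2·Soil - Rain - 1 with the constant Wet = -6.
Humidity is not downstream of the intervention, so its value is determined by the original equations.
Humidity = 3·Soil - 1  [with Soil=4]  = 11

11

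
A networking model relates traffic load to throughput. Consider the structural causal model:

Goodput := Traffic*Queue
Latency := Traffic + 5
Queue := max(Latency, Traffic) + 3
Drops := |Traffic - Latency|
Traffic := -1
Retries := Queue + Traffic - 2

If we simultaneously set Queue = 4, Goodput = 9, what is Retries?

The joint intervention fixes Queue = 4, Goodput = 9, removing each variable's own equation.
Retries = Queue + Traffic - 2  [with Queue=4, Traffic=-1]  = 1

1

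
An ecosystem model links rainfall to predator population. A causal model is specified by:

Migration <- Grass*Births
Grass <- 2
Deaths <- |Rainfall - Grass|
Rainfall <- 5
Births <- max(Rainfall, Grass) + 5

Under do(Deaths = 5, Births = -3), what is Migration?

The joint intervention fixes Deaths = 5, Births = -3, removing each variable's own equation.
Migration = Grass*Births  [with Grass=2, Births=-3]  = -6

-6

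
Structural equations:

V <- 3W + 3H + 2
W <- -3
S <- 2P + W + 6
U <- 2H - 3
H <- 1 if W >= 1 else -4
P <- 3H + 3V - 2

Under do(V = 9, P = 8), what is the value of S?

Setting V = 9, P = 8 by intervention discards those variables' equations.
S = 2P + W + 6  [with P=8, W=-3]  = 19

19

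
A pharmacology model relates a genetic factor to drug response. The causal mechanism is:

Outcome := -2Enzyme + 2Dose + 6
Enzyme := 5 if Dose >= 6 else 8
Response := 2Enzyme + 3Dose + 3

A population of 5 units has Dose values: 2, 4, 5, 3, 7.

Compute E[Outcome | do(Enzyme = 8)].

-1.6

do(Enzyme=8) breaks Enzyme's dependence on Dose. With Enzyme=8 fixed, Outcome across the units is -6, -2, 0, -4, 4, mean -1.6.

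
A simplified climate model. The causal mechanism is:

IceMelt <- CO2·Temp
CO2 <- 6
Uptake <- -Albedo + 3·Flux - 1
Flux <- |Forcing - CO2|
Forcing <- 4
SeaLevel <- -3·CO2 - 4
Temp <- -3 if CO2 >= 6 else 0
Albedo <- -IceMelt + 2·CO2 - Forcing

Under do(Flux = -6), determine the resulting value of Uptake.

do(Flux=-6) replaces the equation Flux <- |Forcing - CO2| with the constant Flux = -6.
Temp = -3 if CO2 >= 6 else 0  [with CO2=6]  = -3
IceMelt = CO2·Temp  [with CO2=6, Temp=-3]  = -18
Albedo = -IceMelt + 2·CO2 - Forcing  [with IceMelt=-18, CO2=6, Forcing=4]  = 26
Uptake = -Albedo + 3·Flux - 1  [with Albedo=26, Flux=-6]  = -45

-45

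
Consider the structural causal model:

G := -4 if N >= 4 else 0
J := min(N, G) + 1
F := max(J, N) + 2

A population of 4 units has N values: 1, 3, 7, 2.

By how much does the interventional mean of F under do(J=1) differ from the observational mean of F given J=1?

The intervention sets J=1 in all 4 units regardless of N. Recomputing F per unit gives 3, 5, 9, 4; average 5.25.
Conditioning on J=1 selects the 3 unit(s) with N ∈ {1, 3, 2}. Their F values: 3, 5, 4. Mean = 4.
Difference = 5.25 − 4 = 1.25.

1.25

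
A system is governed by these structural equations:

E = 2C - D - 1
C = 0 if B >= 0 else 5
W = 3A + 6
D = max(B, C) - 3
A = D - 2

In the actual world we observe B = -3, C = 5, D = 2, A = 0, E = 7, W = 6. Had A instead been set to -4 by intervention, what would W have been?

-6

Under do(A=-4), the mechanism A = D - 2 is discarded; A is fixed at -4.
W = 3A + 6  [with A=-4]  = -6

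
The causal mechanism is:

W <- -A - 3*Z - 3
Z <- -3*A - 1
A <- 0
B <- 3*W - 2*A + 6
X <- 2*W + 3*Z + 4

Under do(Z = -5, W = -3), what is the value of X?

-17

Setting Z = -5, W = -3 by intervention discards those variables' equations.
X = 2*W + 3*Z + 4  [with W=-3, Z=-5]  = -17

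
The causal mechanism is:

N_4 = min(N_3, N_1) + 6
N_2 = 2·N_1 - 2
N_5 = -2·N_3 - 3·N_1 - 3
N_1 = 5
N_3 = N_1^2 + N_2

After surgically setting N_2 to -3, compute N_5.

-62

do(N_2=-3) replaces the equation N_2 = 2·N_1 - 2 with the constant N_2 = -3.
N_3 = N_1^2 + N_2  [with N_1=5, N_2=-3]  = 22
N_5 = -2·N_3 - 3·N_1 - 3  [with N_3=22, N_1=5]  = -62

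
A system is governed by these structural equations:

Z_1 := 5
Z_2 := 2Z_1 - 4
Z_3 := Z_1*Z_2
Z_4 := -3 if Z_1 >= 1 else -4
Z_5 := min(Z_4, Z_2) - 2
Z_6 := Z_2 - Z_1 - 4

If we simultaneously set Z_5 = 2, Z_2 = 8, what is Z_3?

Setting Z_5 = 2, Z_2 = 8 by intervention discards those variables' equations.
Z_3 = Z_1*Z_2  [with Z_1=5, Z_2=8]  = 40

40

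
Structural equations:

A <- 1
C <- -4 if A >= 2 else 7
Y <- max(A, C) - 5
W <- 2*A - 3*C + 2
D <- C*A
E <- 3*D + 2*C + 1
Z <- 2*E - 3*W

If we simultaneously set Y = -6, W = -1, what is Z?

75

Under do(Y = -6, W = -1), each intervened variable's structural equation is replaced by its fixed value.
C = -4 if A >= 2 else 7  [with A=1]  = 7
D = C*A  [with C=7, A=1]  = 7
E = 3*D + 2*C + 1  [with D=7, C=7]  = 36
Z = 2*E - 3*W  [with E=36, W=-1]  = 75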